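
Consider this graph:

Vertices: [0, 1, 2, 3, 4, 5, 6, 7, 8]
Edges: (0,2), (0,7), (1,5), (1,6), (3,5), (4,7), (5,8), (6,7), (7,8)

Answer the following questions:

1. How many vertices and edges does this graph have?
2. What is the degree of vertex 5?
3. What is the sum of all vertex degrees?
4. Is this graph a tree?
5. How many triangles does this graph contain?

Count: 9 vertices, 9 edges.
Vertex 5 has neighbors [1, 3, 8], degree = 3.
Handshaking lemma: 2 * 9 = 18.
A tree on 9 vertices has 8 edges. This graph has 9 edges (1 extra). Not a tree.
Number of triangles = 0.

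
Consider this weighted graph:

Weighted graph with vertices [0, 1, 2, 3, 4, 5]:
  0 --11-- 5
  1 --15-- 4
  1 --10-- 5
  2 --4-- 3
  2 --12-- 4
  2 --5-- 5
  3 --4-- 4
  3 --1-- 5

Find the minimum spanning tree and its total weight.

Applying Kruskal's algorithm (sort edges by weight, add if no cycle):
  Add (3,5) w=1
  Add (2,3) w=4
  Add (3,4) w=4
  Skip (2,5) w=5 (creates cycle)
  Add (1,5) w=10
  Add (0,5) w=11
  Skip (2,4) w=12 (creates cycle)
  Skip (1,4) w=15 (creates cycle)
MST weight = 30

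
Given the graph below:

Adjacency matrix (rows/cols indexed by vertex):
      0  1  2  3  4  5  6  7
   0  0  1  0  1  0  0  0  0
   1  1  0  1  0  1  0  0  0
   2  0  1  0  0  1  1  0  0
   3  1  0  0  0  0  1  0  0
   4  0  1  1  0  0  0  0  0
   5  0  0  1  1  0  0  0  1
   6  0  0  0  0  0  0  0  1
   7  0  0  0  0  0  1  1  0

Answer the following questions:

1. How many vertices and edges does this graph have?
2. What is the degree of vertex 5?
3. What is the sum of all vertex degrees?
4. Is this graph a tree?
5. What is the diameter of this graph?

Count: 8 vertices, 9 edges.
Vertex 5 has neighbors [2, 3, 7], degree = 3.
Handshaking lemma: 2 * 9 = 18.
A tree on 8 vertices has 7 edges. This graph has 9 edges (2 extra). Not a tree.
Diameter (longest shortest path) = 4.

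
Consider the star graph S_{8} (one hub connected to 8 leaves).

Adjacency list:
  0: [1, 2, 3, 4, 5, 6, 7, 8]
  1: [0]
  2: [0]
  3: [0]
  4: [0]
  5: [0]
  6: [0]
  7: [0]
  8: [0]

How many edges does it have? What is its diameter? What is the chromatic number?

Star graph S_{8}: the hub connects to all 8 leaves.
Edges = 8.
Diameter = 2 (any leaf to hub is 1, leaf to leaf through hub is 2).
Star graphs are bipartite (hub vs leaves), so chromatic number = 2.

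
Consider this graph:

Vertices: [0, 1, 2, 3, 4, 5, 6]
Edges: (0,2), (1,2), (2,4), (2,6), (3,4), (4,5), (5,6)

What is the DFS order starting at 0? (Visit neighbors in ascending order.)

DFS from vertex 0 (neighbors processed in ascending order):
Visit order: 0, 2, 1, 4, 3, 5, 6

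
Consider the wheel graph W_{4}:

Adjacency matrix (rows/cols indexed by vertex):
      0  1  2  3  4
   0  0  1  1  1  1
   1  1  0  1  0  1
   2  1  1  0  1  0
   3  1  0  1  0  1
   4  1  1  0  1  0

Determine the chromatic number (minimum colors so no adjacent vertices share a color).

W_{4} = C_{4} plus a hub adjacent to every cycle vertex.
The outer cycle needs 2 colors (even cycle); the hub is adjacent to all of them so needs a fresh color.
Chromatic number = 2 + 1 = 3.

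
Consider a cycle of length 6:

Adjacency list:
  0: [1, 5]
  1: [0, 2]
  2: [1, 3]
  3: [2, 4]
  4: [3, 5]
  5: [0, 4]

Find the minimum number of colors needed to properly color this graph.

This is an even cycle (C_6). Even cycles are bipartite.
Chromatic number = 2.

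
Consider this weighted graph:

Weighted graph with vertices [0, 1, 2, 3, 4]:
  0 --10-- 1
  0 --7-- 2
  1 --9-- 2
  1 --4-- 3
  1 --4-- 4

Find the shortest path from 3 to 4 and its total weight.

Using Dijkstra's algorithm from vertex 3:
Shortest path: 3 -> 1 -> 4
Total weight: 4 + 4 = 8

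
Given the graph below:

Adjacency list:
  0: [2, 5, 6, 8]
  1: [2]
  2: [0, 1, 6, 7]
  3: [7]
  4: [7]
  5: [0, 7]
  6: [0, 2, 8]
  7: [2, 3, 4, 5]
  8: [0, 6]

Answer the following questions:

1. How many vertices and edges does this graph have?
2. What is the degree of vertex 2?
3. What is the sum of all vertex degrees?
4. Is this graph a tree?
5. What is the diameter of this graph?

Count: 9 vertices, 11 edges.
Vertex 2 has neighbors [0, 1, 6, 7], degree = 4.
Handshaking lemma: 2 * 11 = 22.
A tree on 9 vertices has 8 edges. This graph has 11 edges (3 extra). Not a tree.
Diameter (longest shortest path) = 4.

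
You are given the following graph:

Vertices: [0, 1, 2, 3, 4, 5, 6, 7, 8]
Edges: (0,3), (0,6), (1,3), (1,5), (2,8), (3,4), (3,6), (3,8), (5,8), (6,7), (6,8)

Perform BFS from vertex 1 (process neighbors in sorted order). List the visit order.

BFS from vertex 1 (neighbors processed in ascending order):
Visit order: 1, 3, 5, 0, 4, 6, 8, 7, 2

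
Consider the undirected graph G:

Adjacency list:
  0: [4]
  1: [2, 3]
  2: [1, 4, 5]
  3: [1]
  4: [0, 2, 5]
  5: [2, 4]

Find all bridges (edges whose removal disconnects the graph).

A bridge is an edge whose removal increases the number of connected components.
Bridges found: (0,4), (1,2), (1,3)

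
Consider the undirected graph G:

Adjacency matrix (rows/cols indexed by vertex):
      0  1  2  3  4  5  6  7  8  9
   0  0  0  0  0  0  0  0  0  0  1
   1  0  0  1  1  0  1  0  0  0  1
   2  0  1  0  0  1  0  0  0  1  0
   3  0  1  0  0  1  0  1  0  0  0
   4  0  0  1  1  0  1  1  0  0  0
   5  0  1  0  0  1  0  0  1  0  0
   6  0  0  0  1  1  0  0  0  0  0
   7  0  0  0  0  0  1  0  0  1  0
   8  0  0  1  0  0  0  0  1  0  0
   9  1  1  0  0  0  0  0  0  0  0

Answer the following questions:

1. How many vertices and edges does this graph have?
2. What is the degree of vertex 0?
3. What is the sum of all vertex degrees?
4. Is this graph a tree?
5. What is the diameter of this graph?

Count: 10 vertices, 13 edges.
Vertex 0 has neighbors [9], degree = 1.
Handshaking lemma: 2 * 13 = 26.
A tree on 10 vertices has 9 edges. This graph has 13 edges (4 extra). Not a tree.
Diameter (longest shortest path) = 4.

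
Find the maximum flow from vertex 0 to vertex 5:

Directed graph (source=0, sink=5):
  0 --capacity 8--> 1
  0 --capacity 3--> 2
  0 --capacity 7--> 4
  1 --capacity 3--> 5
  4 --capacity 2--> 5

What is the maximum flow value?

Computing max flow:
  Flow on (0->1): 3/8
  Flow on (0->4): 2/7
  Flow on (1->5): 3/3
  Flow on (4->5): 2/2
Maximum flow = 5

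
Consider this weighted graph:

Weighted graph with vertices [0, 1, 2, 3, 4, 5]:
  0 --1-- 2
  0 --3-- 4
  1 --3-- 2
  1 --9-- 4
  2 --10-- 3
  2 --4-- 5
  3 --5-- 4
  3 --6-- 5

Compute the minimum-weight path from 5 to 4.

Using Dijkstra's algorithm from vertex 5:
Shortest path: 5 -> 2 -> 0 -> 4
Total weight: 4 + 1 + 3 = 8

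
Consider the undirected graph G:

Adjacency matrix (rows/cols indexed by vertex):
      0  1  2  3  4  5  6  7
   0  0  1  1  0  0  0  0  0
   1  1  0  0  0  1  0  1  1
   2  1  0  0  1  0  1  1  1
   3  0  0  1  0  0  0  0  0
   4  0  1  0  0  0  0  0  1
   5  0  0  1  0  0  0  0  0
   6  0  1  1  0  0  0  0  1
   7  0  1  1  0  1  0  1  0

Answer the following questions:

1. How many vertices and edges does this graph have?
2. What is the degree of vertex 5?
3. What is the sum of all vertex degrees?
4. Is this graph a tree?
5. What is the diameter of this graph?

Count: 8 vertices, 11 edges.
Vertex 5 has neighbors [2], degree = 1.
Handshaking lemma: 2 * 11 = 22.
A tree on 8 vertices has 7 edges. This graph has 11 edges (4 extra). Not a tree.
Diameter (longest shortest path) = 3.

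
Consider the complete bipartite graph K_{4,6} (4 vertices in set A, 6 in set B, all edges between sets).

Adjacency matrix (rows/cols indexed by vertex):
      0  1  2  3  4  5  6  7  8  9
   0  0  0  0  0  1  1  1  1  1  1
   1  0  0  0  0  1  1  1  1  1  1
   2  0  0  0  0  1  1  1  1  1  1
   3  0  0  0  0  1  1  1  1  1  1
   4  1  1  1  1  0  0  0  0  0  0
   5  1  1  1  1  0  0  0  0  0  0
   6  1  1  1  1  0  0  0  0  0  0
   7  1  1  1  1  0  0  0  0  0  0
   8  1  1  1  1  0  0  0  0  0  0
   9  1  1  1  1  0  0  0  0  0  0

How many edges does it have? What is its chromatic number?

K_{4,6} has 4 * 6 = 24 edges.
Bipartite graphs have chromatic number 2 (color each partition differently).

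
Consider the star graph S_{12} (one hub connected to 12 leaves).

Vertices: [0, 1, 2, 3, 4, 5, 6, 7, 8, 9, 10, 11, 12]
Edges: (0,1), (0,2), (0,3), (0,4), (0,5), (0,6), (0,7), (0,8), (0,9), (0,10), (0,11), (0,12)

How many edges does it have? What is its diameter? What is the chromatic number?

Star graph S_{12}: the hub connects to all 12 leaves.
Edges = 12.
Diameter = 2 (any leaf to hub is 1, leaf to leaf through hub is 2).
Star graphs are bipartite (hub vs leaves), so chromatic number = 2.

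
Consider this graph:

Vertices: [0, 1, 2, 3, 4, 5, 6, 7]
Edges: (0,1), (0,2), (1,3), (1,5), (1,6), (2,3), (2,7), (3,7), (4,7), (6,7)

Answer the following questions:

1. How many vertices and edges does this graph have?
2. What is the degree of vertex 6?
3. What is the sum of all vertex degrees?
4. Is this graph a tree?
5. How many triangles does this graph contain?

Count: 8 vertices, 10 edges.
Vertex 6 has neighbors [1, 7], degree = 2.
Handshaking lemma: 2 * 10 = 20.
A tree on 8 vertices has 7 edges. This graph has 10 edges (3 extra). Not a tree.
Number of triangles = 1.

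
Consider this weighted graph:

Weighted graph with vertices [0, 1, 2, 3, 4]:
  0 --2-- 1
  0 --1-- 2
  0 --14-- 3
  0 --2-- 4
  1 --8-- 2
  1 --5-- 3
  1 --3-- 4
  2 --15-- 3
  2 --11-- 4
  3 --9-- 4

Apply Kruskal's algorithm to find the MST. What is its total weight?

Applying Kruskal's algorithm (sort edges by weight, add if no cycle):
  Add (0,2) w=1
  Add (0,4) w=2
  Add (0,1) w=2
  Skip (1,4) w=3 (creates cycle)
  Add (1,3) w=5
  Skip (1,2) w=8 (creates cycle)
  Skip (3,4) w=9 (creates cycle)
  Skip (2,4) w=11 (creates cycle)
  Skip (0,3) w=14 (creates cycle)
  Skip (2,3) w=15 (creates cycle)
MST weight = 10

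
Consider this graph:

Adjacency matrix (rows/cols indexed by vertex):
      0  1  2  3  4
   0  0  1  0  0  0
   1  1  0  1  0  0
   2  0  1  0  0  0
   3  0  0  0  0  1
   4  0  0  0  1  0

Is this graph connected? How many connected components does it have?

Checking connectivity: the graph has 2 connected component(s).
Components: [[0, 1, 2], [3, 4]]. The graph is NOT connected.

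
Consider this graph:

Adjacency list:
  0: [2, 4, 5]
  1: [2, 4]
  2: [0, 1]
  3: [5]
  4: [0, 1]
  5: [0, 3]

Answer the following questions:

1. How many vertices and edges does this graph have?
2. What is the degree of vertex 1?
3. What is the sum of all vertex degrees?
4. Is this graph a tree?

Count: 6 vertices, 6 edges.
Vertex 1 has neighbors [2, 4], degree = 2.
Handshaking lemma: 2 * 6 = 12.
A tree on 6 vertices has 5 edges. This graph has 6 edges (1 extra). Not a tree.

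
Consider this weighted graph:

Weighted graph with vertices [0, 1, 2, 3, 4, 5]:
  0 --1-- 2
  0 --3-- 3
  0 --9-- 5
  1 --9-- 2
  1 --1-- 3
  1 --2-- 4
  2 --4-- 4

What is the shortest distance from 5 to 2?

Using Dijkstra's algorithm from vertex 5:
Shortest path: 5 -> 0 -> 2
Total weight: 9 + 1 = 10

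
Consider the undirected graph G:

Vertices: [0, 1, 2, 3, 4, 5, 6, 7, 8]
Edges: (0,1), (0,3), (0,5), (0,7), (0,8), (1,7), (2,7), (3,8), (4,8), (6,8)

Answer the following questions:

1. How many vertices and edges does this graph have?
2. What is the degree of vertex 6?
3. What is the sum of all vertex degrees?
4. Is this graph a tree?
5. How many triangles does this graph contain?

Count: 9 vertices, 10 edges.
Vertex 6 has neighbors [8], degree = 1.
Handshaking lemma: 2 * 10 = 20.
A tree on 9 vertices has 8 edges. This graph has 10 edges (2 extra). Not a tree.
Number of triangles = 2.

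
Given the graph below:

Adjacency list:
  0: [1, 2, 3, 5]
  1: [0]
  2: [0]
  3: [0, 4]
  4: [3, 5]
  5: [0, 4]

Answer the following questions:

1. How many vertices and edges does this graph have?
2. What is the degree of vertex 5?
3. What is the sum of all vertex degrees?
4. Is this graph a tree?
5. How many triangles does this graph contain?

Count: 6 vertices, 6 edges.
Vertex 5 has neighbors [0, 4], degree = 2.
Handshaking lemma: 2 * 6 = 12.
A tree on 6 vertices has 5 edges. This graph has 6 edges (1 extra). Not a tree.
Number of triangles = 0.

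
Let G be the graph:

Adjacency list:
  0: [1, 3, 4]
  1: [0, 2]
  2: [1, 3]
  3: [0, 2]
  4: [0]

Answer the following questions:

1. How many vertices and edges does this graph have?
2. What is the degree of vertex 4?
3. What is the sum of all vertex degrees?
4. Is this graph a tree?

Count: 5 vertices, 5 edges.
Vertex 4 has neighbors [0], degree = 1.
Handshaking lemma: 2 * 5 = 10.
A tree on 5 vertices has 4 edges. This graph has 5 edges (1 extra). Not a tree.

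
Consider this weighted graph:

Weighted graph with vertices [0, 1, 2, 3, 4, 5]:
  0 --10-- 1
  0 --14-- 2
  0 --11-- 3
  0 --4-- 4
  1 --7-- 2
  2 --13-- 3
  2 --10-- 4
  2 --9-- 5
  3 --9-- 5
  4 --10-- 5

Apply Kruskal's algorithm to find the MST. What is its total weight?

Applying Kruskal's algorithm (sort edges by weight, add if no cycle):
  Add (0,4) w=4
  Add (1,2) w=7
  Add (2,5) w=9
  Add (3,5) w=9
  Add (0,1) w=10
  Skip (2,4) w=10 (creates cycle)
  Skip (4,5) w=10 (creates cycle)
  Skip (0,3) w=11 (creates cycle)
  Skip (2,3) w=13 (creates cycle)
  Skip (0,2) w=14 (creates cycle)
MST weight = 39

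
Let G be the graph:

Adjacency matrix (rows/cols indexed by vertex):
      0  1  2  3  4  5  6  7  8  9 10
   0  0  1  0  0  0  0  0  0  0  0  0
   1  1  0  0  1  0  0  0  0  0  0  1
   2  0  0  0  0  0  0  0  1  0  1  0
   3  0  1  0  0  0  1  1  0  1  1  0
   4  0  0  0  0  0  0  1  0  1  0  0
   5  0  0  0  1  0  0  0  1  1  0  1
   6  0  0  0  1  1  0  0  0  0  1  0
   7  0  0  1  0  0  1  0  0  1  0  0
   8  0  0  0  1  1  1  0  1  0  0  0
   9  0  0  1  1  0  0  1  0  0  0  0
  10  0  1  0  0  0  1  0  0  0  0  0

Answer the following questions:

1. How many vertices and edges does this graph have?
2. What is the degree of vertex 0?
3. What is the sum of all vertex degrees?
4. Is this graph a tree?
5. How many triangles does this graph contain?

Count: 11 vertices, 16 edges.
Vertex 0 has neighbors [1], degree = 1.
Handshaking lemma: 2 * 16 = 32.
A tree on 11 vertices has 10 edges. This graph has 16 edges (6 extra). Not a tree.
Number of triangles = 3.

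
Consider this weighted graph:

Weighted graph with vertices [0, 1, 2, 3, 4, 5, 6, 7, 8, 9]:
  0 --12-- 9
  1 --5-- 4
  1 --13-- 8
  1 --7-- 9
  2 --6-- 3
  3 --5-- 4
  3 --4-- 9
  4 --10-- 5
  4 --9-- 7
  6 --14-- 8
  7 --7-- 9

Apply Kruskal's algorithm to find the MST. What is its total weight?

Applying Kruskal's algorithm (sort edges by weight, add if no cycle):
  Add (3,9) w=4
  Add (1,4) w=5
  Add (3,4) w=5
  Add (2,3) w=6
  Skip (1,9) w=7 (creates cycle)
  Add (7,9) w=7
  Skip (4,7) w=9 (creates cycle)
  Add (4,5) w=10
  Add (0,9) w=12
  Add (1,8) w=13
  Add (6,8) w=14
MST weight = 76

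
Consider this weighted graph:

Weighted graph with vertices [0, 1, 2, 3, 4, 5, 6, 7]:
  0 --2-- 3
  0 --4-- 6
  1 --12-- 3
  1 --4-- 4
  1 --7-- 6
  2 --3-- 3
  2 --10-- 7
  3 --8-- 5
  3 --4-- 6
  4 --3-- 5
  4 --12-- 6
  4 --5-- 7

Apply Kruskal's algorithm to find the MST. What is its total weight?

Applying Kruskal's algorithm (sort edges by weight, add if no cycle):
  Add (0,3) w=2
  Add (2,3) w=3
  Add (4,5) w=3
  Add (0,6) w=4
  Add (1,4) w=4
  Skip (3,6) w=4 (creates cycle)
  Add (4,7) w=5
  Add (1,6) w=7
  Skip (3,5) w=8 (creates cycle)
  Skip (2,7) w=10 (creates cycle)
  Skip (1,3) w=12 (creates cycle)
  Skip (4,6) w=12 (creates cycle)
MST weight = 28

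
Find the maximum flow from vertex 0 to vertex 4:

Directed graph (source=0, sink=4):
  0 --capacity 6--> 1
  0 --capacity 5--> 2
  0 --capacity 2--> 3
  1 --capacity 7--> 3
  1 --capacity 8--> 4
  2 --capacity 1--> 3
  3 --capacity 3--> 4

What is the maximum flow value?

Computing max flow:
  Flow on (0->1): 6/6
  Flow on (0->2): 1/5
  Flow on (0->3): 2/2
  Flow on (1->4): 6/8
  Flow on (2->3): 1/1
  Flow on (3->4): 3/3
Maximum flow = 9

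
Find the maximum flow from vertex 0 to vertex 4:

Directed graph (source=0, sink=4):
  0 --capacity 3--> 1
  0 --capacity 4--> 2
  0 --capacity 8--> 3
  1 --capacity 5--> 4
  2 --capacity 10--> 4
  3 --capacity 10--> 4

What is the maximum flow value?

Computing max flow:
  Flow on (0->1): 3/3
  Flow on (0->2): 4/4
  Flow on (0->3): 8/8
  Flow on (1->4): 3/5
  Flow on (2->4): 4/10
  Flow on (3->4): 8/10
Maximum flow = 15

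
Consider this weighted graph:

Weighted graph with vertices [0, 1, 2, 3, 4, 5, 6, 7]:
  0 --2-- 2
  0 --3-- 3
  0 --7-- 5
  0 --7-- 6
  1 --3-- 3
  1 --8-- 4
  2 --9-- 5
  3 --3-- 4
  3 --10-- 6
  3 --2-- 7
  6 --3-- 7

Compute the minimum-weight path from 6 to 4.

Using Dijkstra's algorithm from vertex 6:
Shortest path: 6 -> 7 -> 3 -> 4
Total weight: 3 + 2 + 3 = 8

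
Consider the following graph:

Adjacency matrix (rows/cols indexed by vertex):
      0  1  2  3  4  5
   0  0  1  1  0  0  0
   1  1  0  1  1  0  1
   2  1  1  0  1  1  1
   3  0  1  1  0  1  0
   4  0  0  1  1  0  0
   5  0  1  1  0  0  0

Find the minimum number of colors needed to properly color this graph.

The graph has a maximum clique of size 3 (lower bound on chromatic number).
A valid 3-coloring: {0: 2, 1: 1, 2: 0, 3: 2, 4: 1, 5: 2}.
Chromatic number = 3.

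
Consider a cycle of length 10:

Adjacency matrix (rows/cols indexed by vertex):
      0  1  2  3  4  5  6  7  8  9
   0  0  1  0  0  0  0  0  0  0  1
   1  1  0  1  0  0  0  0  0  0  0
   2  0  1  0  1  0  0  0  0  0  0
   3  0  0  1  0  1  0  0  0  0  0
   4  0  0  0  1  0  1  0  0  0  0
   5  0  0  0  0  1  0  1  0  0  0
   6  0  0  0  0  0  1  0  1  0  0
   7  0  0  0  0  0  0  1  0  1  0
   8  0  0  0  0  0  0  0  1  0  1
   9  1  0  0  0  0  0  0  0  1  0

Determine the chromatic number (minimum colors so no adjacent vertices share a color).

This is an even cycle (C_10). Even cycles are bipartite.
Chromatic number = 2.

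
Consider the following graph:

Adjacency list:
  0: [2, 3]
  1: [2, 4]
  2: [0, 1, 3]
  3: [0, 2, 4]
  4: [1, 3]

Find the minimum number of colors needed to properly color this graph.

The graph has a maximum clique of size 3 (lower bound on chromatic number).
A valid 3-coloring: {0: 2, 1: 1, 2: 0, 3: 1, 4: 0}.
Chromatic number = 3.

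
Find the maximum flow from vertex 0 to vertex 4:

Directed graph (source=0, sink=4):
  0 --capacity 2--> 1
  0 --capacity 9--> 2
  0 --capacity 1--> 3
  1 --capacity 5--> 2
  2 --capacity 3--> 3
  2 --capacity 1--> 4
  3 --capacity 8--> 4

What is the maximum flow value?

Computing max flow:
  Flow on (0->2): 4/9
  Flow on (0->3): 1/1
  Flow on (2->3): 3/3
  Flow on (2->4): 1/1
  Flow on (3->4): 4/8
Maximum flow = 5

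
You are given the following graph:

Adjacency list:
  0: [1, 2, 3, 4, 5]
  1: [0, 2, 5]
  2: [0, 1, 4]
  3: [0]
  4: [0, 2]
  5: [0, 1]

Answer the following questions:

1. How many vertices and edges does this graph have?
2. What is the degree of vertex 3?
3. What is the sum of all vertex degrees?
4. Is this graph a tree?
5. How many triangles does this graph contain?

Count: 6 vertices, 8 edges.
Vertex 3 has neighbors [0], degree = 1.
Handshaking lemma: 2 * 8 = 16.
A tree on 6 vertices has 5 edges. This graph has 8 edges (3 extra). Not a tree.
Number of triangles = 3.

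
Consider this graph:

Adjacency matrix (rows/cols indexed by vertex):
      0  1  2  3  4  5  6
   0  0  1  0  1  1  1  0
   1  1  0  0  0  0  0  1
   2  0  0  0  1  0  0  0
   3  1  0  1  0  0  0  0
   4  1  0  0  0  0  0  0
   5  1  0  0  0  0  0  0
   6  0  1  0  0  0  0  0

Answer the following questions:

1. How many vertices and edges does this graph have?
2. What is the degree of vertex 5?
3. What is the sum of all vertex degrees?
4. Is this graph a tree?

Count: 7 vertices, 6 edges.
Vertex 5 has neighbors [0], degree = 1.
Handshaking lemma: 2 * 6 = 12.
A graph is a tree iff it is connected and has exactly n-1 edges. This graph is connected (all 7 vertices in one component) and has 7-1 = 6 edges. It is a tree.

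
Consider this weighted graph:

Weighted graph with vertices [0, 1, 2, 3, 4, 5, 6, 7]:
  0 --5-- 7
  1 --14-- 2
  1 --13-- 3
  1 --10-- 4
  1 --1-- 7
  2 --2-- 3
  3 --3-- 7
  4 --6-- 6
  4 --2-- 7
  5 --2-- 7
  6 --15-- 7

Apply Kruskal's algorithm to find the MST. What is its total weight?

Applying Kruskal's algorithm (sort edges by weight, add if no cycle):
  Add (1,7) w=1
  Add (2,3) w=2
  Add (4,7) w=2
  Add (5,7) w=2
  Add (3,7) w=3
  Add (0,7) w=5
  Add (4,6) w=6
  Skip (1,4) w=10 (creates cycle)
  Skip (1,3) w=13 (creates cycle)
  Skip (1,2) w=14 (creates cycle)
  Skip (6,7) w=15 (creates cycle)
MST weight = 21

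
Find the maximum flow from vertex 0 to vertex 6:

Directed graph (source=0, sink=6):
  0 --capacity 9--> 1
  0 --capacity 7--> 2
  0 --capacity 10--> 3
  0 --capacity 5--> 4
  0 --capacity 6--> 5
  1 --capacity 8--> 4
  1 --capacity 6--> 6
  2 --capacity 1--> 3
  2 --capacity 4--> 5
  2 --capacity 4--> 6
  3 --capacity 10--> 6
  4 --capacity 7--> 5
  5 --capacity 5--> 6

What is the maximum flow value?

Computing max flow:
  Flow on (0->1): 6/9
  Flow on (0->2): 4/7
  Flow on (0->3): 10/10
  Flow on (0->5): 5/6
  Flow on (1->6): 6/6
  Flow on (2->6): 4/4
  Flow on (3->6): 10/10
  Flow on (5->6): 5/5
Maximum flow = 25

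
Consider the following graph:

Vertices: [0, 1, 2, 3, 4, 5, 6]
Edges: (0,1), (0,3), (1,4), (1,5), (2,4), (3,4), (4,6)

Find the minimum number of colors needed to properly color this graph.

The graph has a maximum clique of size 2 (lower bound on chromatic number).
A valid 2-coloring: {0: 0, 1: 1, 2: 1, 3: 1, 4: 0, 5: 0, 6: 1}.
Chromatic number = 2.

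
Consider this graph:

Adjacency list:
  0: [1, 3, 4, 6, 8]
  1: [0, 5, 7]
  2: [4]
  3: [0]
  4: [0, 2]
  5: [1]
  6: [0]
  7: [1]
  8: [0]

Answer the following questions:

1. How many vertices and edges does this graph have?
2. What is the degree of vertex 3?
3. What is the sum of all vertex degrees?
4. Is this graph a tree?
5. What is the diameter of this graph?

Count: 9 vertices, 8 edges.
Vertex 3 has neighbors [0], degree = 1.
Handshaking lemma: 2 * 8 = 16.
A graph is a tree iff it is connected and has exactly n-1 edges. This graph is connected (all 9 vertices in one component) and has 9-1 = 8 edges. It is a tree.
Diameter (longest shortest path) = 4.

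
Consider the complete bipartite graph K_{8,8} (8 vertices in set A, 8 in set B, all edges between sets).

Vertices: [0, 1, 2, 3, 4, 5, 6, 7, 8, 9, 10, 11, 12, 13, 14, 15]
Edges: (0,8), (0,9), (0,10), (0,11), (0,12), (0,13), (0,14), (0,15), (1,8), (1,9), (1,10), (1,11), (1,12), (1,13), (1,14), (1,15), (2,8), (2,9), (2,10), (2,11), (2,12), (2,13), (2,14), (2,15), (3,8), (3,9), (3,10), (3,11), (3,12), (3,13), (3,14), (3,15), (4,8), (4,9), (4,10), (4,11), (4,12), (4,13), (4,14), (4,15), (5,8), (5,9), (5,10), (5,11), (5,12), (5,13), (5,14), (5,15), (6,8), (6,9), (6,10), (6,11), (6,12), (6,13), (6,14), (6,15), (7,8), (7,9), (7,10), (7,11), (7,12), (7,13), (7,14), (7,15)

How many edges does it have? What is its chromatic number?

K_{8,8} has 8 * 8 = 64 edges.
Bipartite graphs have chromatic number 2 (color each partition differently).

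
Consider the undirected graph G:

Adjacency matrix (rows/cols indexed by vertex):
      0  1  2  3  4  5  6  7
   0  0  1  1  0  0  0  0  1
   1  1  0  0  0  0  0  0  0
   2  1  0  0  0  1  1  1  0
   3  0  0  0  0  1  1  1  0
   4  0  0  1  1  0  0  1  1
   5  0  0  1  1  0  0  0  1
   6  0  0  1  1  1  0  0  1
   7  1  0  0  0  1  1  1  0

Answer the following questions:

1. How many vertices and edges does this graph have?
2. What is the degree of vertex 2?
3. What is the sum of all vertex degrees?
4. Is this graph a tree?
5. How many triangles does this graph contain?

Count: 8 vertices, 13 edges.
Vertex 2 has neighbors [0, 4, 5, 6], degree = 4.
Handshaking lemma: 2 * 13 = 26.
A tree on 8 vertices has 7 edges. This graph has 13 edges (6 extra). Not a tree.
Number of triangles = 3.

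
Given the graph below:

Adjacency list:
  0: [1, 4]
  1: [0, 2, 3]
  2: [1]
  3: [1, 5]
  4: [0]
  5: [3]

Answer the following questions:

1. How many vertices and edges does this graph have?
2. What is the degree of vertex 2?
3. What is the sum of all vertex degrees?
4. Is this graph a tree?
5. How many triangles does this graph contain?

Count: 6 vertices, 5 edges.
Vertex 2 has neighbors [1], degree = 1.
Handshaking lemma: 2 * 5 = 10.
A graph is a tree iff it is connected and has exactly n-1 edges. This graph is connected (all 6 vertices in one component) and has 6-1 = 5 edges. It is a tree.
Number of triangles = 0.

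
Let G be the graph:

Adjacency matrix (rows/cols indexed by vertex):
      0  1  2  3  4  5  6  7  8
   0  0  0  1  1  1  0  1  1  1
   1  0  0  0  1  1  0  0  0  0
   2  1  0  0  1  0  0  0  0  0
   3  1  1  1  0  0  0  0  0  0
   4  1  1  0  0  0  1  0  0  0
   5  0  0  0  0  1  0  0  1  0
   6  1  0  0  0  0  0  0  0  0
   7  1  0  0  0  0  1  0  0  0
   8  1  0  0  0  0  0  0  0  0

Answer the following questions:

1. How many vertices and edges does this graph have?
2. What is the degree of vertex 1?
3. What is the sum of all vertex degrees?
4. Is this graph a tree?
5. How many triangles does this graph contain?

Count: 9 vertices, 11 edges.
Vertex 1 has neighbors [3, 4], degree = 2.
Handshaking lemma: 2 * 11 = 22.
A tree on 9 vertices has 8 edges. This graph has 11 edges (3 extra). Not a tree.
Number of triangles = 1.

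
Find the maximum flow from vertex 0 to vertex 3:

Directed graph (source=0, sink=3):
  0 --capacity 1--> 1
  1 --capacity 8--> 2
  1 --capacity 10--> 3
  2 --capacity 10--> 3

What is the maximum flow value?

Computing max flow:
  Flow on (0->1): 1/1
  Flow on (1->3): 1/10
Maximum flow = 1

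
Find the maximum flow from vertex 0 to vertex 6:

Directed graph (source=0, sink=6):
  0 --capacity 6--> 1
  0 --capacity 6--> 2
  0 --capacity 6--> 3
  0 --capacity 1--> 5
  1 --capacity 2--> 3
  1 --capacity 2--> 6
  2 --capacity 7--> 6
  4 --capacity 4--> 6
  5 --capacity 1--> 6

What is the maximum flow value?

Computing max flow:
  Flow on (0->1): 2/6
  Flow on (0->2): 6/6
  Flow on (0->5): 1/1
  Flow on (1->6): 2/2
  Flow on (2->6): 6/7
  Flow on (5->6): 1/1
Maximum flow = 9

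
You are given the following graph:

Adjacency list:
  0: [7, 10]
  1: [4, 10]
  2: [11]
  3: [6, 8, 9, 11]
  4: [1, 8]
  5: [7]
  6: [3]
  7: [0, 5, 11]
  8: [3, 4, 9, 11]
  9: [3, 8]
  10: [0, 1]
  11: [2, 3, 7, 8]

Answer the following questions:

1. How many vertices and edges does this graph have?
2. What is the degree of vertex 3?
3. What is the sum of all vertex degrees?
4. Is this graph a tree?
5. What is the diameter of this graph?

Count: 12 vertices, 14 edges.
Vertex 3 has neighbors [6, 8, 9, 11], degree = 4.
Handshaking lemma: 2 * 14 = 28.
A tree on 12 vertices has 11 edges. This graph has 14 edges (3 extra). Not a tree.
Diameter (longest shortest path) = 5.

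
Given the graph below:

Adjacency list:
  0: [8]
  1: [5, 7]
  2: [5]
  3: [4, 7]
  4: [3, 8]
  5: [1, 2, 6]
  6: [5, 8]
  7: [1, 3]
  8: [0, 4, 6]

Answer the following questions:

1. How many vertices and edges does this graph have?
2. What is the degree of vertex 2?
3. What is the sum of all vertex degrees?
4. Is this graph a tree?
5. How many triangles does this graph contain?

Count: 9 vertices, 9 edges.
Vertex 2 has neighbors [5], degree = 1.
Handshaking lemma: 2 * 9 = 18.
A tree on 9 vertices has 8 edges. This graph has 9 edges (1 extra). Not a tree.
Number of triangles = 0.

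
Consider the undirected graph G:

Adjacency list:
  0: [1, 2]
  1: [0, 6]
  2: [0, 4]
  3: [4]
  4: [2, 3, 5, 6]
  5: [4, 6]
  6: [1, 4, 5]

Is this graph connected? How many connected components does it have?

Checking connectivity: the graph has 1 connected component(s).
All vertices are reachable from each other. The graph IS connected.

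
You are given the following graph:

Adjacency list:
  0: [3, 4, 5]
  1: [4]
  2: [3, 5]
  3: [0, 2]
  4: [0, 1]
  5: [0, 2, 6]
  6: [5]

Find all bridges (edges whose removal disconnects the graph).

A bridge is an edge whose removal increases the number of connected components.
Bridges found: (0,4), (1,4), (5,6)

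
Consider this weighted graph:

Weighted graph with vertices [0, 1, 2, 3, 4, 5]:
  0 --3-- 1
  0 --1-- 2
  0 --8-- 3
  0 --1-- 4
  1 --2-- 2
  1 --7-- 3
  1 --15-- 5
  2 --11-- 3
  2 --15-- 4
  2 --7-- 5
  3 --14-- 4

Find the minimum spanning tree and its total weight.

Applying Kruskal's algorithm (sort edges by weight, add if no cycle):
  Add (0,2) w=1
  Add (0,4) w=1
  Add (1,2) w=2
  Skip (0,1) w=3 (creates cycle)
  Add (1,3) w=7
  Add (2,5) w=7
  Skip (0,3) w=8 (creates cycle)
  Skip (2,3) w=11 (creates cycle)
  Skip (3,4) w=14 (creates cycle)
  Skip (1,5) w=15 (creates cycle)
  Skip (2,4) w=15 (creates cycle)
MST weight = 18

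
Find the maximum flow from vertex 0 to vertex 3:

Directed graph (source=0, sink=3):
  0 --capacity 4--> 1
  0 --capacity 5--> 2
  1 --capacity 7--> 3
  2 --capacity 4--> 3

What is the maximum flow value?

Computing max flow:
  Flow on (0->1): 4/4
  Flow on (0->2): 4/5
  Flow on (1->3): 4/7
  Flow on (2->3): 4/4
Maximum flow = 8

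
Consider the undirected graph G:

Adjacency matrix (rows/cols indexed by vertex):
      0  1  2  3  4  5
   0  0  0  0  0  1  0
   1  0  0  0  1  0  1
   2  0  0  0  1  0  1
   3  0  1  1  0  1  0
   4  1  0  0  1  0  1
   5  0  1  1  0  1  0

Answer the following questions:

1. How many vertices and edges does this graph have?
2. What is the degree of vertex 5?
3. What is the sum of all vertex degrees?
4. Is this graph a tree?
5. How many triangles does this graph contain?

Count: 6 vertices, 7 edges.
Vertex 5 has neighbors [1, 2, 4], degree = 3.
Handshaking lemma: 2 * 7 = 14.
A tree on 6 vertices has 5 edges. This graph has 7 edges (2 extra). Not a tree.
Number of triangles = 0.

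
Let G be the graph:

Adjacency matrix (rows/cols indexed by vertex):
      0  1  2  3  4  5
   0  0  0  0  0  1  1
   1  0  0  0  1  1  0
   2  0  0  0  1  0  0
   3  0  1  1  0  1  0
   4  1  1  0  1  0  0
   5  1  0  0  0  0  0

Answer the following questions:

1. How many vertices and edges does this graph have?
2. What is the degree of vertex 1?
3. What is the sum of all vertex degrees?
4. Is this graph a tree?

Count: 6 vertices, 6 edges.
Vertex 1 has neighbors [3, 4], degree = 2.
Handshaking lemma: 2 * 6 = 12.
A tree on 6 vertices has 5 edges. This graph has 6 edges (1 extra). Not a tree.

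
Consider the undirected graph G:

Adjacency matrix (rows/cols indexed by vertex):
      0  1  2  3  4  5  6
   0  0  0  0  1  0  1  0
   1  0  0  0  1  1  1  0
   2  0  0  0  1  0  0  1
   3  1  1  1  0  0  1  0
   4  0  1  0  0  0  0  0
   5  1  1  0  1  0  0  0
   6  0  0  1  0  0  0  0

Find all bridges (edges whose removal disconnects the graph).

A bridge is an edge whose removal increases the number of connected components.
Bridges found: (1,4), (2,3), (2,6)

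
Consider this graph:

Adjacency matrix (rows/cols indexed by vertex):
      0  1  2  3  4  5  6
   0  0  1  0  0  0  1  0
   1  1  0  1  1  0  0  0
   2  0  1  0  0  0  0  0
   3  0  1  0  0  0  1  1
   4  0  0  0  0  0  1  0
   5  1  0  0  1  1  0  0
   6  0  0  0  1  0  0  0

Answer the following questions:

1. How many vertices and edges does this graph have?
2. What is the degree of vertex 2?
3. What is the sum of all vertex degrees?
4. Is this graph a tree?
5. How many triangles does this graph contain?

Count: 7 vertices, 7 edges.
Vertex 2 has neighbors [1], degree = 1.
Handshaking lemma: 2 * 7 = 14.
A tree on 7 vertices has 6 edges. This graph has 7 edges (1 extra). Not a tree.
Number of triangles = 0.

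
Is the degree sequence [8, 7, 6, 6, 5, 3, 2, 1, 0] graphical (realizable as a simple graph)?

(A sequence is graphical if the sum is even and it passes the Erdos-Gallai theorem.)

Sum of degrees = 38. Sum is even but fails Erdos-Gallai. The sequence is NOT graphical.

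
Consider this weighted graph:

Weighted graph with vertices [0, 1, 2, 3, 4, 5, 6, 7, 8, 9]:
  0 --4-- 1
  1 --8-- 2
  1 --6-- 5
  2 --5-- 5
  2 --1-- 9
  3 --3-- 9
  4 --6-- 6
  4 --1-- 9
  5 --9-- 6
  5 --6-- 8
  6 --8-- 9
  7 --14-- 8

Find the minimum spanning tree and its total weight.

Applying Kruskal's algorithm (sort edges by weight, add if no cycle):
  Add (2,9) w=1
  Add (4,9) w=1
  Add (3,9) w=3
  Add (0,1) w=4
  Add (2,5) w=5
  Add (1,5) w=6
  Add (4,6) w=6
  Add (5,8) w=6
  Skip (1,2) w=8 (creates cycle)
  Skip (6,9) w=8 (creates cycle)
  Skip (5,6) w=9 (creates cycle)
  Add (7,8) w=14
MST weight = 46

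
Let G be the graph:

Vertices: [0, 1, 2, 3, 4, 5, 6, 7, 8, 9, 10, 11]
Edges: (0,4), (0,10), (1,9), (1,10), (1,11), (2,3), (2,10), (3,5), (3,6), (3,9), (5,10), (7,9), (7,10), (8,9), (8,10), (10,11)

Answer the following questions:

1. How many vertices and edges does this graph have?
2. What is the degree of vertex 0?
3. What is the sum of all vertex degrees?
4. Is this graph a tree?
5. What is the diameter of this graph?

Count: 12 vertices, 16 edges.
Vertex 0 has neighbors [4, 10], degree = 2.
Handshaking lemma: 2 * 16 = 32.
A tree on 12 vertices has 11 edges. This graph has 16 edges (5 extra). Not a tree.
Diameter (longest shortest path) = 5.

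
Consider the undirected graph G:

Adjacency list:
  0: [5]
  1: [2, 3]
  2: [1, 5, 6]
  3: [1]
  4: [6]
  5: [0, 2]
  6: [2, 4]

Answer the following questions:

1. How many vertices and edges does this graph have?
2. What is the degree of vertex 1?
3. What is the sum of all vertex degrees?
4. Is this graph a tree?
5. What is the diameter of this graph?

Count: 7 vertices, 6 edges.
Vertex 1 has neighbors [2, 3], degree = 2.
Handshaking lemma: 2 * 6 = 12.
A graph is a tree iff it is connected and has exactly n-1 edges. This graph is connected (all 7 vertices in one component) and has 7-1 = 6 edges. It is a tree.
Diameter (longest shortest path) = 4.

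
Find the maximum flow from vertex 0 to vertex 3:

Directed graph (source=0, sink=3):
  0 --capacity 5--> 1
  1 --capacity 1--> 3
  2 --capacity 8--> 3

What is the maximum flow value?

Computing max flow:
  Flow on (0->1): 1/5
  Flow on (1->3): 1/1
Maximum flow = 1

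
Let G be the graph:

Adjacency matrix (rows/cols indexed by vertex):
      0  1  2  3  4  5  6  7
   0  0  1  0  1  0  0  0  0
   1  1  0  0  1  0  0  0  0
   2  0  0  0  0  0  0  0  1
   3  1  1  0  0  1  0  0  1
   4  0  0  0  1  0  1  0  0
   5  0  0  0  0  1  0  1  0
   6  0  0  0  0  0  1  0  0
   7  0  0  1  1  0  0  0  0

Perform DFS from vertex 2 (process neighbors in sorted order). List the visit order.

DFS from vertex 2 (neighbors processed in ascending order):
Visit order: 2, 7, 3, 0, 1, 4, 5, 6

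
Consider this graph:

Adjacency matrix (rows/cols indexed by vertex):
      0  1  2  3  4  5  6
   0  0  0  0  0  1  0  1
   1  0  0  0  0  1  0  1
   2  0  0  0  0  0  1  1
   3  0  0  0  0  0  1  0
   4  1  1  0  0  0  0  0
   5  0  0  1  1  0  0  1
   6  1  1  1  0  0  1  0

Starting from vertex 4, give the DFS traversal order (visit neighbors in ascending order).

DFS from vertex 4 (neighbors processed in ascending order):
Visit order: 4, 0, 6, 1, 2, 5, 3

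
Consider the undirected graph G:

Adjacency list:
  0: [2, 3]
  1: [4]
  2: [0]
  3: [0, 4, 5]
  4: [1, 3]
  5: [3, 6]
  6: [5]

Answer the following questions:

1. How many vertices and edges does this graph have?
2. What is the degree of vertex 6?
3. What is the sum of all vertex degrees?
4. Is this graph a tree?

Count: 7 vertices, 6 edges.
Vertex 6 has neighbors [5], degree = 1.
Handshaking lemma: 2 * 6 = 12.
A graph is a tree iff it is connected and has exactly n-1 edges. This graph is connected (all 7 vertices in one component) and has 7-1 = 6 edges. It is a tree.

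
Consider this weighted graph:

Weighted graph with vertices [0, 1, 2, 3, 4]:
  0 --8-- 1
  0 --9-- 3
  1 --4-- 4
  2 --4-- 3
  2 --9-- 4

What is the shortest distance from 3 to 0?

Using Dijkstra's algorithm from vertex 3:
Shortest path: 3 -> 0
Total weight: 9 = 9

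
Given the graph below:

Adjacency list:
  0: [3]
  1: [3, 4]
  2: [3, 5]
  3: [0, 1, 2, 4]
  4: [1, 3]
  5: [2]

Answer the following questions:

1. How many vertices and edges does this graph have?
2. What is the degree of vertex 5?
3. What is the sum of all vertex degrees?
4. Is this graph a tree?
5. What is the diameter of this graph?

Count: 6 vertices, 6 edges.
Vertex 5 has neighbors [2], degree = 1.
Handshaking lemma: 2 * 6 = 12.
A tree on 6 vertices has 5 edges. This graph has 6 edges (1 extra). Not a tree.
Diameter (longest shortest path) = 3.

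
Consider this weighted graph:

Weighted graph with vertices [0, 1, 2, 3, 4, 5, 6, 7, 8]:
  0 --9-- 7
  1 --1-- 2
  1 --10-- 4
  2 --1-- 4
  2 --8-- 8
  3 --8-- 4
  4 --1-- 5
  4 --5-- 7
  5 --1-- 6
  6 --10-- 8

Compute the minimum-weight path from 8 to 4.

Using Dijkstra's algorithm from vertex 8:
Shortest path: 8 -> 2 -> 4
Total weight: 8 + 1 = 9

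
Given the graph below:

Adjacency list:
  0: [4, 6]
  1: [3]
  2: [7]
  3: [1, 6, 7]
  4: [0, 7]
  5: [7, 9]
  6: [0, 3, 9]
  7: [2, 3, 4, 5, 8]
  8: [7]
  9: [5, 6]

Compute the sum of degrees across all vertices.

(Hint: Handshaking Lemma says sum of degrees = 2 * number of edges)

Count edges: 11 edges.
By Handshaking Lemma: sum of degrees = 2 * 11 = 22.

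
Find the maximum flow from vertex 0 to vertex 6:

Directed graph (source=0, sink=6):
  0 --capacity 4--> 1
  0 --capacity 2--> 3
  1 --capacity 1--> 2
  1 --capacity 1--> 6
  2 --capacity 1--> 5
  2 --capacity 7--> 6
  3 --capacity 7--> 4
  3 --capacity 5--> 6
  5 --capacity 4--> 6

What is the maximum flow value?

Computing max flow:
  Flow on (0->1): 2/4
  Flow on (0->3): 2/2
  Flow on (1->2): 1/1
  Flow on (1->6): 1/1
  Flow on (2->6): 1/7
  Flow on (3->6): 2/5
Maximum flow = 4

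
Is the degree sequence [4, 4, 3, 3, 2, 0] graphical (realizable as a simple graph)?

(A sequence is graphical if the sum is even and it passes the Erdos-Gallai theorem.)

Sum of degrees = 16. Sum is even and passes Erdos-Gallai. The sequence IS graphical.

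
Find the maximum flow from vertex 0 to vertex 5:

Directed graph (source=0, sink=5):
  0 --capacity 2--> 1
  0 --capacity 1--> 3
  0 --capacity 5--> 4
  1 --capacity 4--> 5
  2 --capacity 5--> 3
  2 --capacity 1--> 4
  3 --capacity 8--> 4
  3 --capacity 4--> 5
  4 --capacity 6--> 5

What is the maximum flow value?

Computing max flow:
  Flow on (0->1): 2/2
  Flow on (0->3): 1/1
  Flow on (0->4): 5/5
  Flow on (1->5): 2/4
  Flow on (3->5): 1/4
  Flow on (4->5): 5/6
Maximum flow = 8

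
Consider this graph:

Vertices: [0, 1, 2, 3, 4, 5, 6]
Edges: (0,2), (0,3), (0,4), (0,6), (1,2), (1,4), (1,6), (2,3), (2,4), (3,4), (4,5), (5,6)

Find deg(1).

Vertex 1 has neighbors [2, 4, 6], so deg(1) = 3.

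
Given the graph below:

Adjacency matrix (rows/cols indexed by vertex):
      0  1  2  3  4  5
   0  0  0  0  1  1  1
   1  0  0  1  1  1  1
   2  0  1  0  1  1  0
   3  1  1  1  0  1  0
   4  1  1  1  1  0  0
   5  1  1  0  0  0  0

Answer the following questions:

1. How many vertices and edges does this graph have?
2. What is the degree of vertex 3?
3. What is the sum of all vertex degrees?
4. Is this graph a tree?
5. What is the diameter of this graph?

Count: 6 vertices, 10 edges.
Vertex 3 has neighbors [0, 1, 2, 4], degree = 4.
Handshaking lemma: 2 * 10 = 20.
A tree on 6 vertices has 5 edges. This graph has 10 edges (5 extra). Not a tree.
Diameter (longest shortest path) = 2.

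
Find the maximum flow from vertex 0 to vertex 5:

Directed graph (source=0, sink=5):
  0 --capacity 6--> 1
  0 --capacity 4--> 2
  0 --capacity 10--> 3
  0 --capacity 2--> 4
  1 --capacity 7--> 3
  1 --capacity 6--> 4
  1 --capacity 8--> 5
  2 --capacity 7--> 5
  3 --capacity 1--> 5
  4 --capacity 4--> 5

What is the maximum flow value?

Computing max flow:
  Flow on (0->1): 6/6
  Flow on (0->2): 4/4
  Flow on (0->3): 1/10
  Flow on (0->4): 2/2
  Flow on (1->5): 6/8
  Flow on (2->5): 4/7
  Flow on (3->5): 1/1
  Flow on (4->5): 2/4
Maximum flow = 13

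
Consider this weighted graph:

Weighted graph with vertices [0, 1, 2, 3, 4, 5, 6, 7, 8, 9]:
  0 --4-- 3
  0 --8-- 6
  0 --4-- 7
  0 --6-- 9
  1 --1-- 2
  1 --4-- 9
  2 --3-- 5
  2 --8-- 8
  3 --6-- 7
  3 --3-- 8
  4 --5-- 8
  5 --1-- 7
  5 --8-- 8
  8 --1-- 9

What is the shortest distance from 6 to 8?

Using Dijkstra's algorithm from vertex 6:
Shortest path: 6 -> 0 -> 9 -> 8
Total weight: 8 + 6 + 1 = 15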